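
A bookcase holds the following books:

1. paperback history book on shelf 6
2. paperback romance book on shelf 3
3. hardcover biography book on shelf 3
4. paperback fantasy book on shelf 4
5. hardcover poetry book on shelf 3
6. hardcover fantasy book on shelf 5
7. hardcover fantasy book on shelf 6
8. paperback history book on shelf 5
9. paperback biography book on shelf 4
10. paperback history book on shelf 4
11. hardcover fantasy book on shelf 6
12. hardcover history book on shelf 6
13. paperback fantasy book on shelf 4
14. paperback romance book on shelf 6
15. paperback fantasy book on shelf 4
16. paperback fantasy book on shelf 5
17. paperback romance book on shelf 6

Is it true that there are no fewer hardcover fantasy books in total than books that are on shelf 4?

False

There are 3 hardcover fantasy books.
There are 5 books on shelf 4.
The claim requires 3 ≥ 5, which does not hold.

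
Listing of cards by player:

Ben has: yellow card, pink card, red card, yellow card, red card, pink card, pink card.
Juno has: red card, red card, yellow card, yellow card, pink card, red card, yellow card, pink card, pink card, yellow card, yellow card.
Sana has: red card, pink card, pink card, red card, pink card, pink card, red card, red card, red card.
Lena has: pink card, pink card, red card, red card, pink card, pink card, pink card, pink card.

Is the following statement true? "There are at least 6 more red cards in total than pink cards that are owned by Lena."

True

red cards: 12.
pink cards owned by Lena: 6.
The claim requires 12 − 6 = 6 ≥ 6, which holds.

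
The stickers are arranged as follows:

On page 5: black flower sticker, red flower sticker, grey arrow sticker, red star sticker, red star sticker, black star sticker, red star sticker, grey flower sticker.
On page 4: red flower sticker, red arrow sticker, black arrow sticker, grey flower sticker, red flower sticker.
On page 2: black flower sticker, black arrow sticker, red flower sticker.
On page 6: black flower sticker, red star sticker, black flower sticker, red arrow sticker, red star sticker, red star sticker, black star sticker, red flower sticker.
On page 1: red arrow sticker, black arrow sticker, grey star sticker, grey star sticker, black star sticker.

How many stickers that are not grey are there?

Total stickers: 29; with the excluded value: 5; remaining 29 − 5 = 24.

24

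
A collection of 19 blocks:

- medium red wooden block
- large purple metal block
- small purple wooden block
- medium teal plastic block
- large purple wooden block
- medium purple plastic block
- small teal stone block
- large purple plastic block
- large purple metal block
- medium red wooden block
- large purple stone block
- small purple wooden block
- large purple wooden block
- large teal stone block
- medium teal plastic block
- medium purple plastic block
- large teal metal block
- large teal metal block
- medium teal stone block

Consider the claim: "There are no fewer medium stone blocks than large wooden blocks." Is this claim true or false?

There is 1 medium stone block.
There are 2 large wooden blocks.
The claim requires 1 ≥ 2, which does not hold.

False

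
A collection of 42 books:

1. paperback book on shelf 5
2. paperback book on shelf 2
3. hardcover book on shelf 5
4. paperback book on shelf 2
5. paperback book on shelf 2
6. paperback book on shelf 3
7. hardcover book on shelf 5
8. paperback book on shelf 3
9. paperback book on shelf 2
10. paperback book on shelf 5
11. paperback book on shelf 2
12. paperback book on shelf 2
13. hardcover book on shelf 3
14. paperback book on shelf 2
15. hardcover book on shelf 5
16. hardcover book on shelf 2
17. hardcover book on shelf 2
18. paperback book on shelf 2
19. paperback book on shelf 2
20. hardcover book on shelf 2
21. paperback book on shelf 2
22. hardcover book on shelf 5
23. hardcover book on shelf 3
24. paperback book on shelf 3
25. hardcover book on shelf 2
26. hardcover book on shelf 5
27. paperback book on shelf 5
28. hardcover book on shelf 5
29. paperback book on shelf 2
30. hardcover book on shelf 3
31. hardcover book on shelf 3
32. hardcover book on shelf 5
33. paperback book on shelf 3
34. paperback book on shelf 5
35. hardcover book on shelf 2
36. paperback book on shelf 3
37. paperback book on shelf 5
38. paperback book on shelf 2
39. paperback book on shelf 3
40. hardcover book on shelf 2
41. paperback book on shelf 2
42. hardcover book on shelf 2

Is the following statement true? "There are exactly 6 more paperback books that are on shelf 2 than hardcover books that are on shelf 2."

True

paperback books on shelf 2: 13.
hardcover books on shelf 2: 7.
The claim requires 13 − 7 (= 6) to equal 6, which holds.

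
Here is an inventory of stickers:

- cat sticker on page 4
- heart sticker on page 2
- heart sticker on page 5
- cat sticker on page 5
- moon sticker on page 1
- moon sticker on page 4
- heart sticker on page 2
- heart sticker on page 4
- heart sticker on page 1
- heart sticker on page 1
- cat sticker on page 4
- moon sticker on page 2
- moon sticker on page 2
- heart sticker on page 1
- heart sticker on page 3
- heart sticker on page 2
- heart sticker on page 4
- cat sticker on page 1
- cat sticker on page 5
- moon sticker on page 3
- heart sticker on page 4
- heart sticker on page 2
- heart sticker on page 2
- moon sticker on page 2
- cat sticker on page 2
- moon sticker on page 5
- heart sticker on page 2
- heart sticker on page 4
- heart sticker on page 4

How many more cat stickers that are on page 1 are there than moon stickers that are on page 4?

cat stickers on page 1: 1.
moon stickers on page 4: 1.
1 − 1 = 0.

0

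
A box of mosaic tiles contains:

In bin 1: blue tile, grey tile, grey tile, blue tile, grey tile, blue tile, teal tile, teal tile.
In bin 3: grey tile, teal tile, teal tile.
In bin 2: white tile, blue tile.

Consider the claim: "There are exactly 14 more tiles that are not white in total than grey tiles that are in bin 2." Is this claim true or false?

|tiles that are not white| = 12.
|grey tiles in bin 2| = 0.
The claim requires 12 − 0 (= 12) to equal 14, which does not hold.

False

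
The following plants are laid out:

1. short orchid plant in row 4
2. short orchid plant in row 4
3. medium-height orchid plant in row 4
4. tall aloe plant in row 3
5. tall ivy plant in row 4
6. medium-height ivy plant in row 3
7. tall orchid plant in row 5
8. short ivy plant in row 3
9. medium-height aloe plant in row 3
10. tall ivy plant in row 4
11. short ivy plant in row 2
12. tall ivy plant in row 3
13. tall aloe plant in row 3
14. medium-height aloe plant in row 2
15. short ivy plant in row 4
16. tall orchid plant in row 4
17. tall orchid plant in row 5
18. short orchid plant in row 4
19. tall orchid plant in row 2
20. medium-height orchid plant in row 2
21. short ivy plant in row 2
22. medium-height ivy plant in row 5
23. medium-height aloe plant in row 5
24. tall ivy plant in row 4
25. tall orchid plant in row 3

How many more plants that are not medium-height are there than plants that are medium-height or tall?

plants that are not medium-height: 18.
plants that are medium-height or tall: 18.
18 − 18 = 0.

0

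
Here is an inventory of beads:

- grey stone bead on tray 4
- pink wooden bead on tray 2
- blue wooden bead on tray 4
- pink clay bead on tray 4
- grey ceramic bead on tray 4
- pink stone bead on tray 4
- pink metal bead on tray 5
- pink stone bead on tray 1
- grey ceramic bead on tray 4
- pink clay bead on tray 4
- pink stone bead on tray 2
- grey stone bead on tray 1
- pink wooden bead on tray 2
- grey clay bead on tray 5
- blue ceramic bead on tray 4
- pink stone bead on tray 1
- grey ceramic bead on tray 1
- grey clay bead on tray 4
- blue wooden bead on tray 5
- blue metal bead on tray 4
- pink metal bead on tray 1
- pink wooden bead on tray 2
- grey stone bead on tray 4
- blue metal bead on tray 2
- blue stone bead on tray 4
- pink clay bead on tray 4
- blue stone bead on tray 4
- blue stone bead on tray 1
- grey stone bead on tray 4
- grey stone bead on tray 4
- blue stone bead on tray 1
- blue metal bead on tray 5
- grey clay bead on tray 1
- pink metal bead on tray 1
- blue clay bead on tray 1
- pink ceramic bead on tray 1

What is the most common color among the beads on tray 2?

pink

Counts by color (restricted to beads on tray 2): pink 4, blue 1.
The maximum is 4, held uniquely by pink.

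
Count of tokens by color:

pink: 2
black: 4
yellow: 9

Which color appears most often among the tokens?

yellow

Counts by color: yellow 9, black 4, pink 2.
The maximum is 9, held uniquely by yellow.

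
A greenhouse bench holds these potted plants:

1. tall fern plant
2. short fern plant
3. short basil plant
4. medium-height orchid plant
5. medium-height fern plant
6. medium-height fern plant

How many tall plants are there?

1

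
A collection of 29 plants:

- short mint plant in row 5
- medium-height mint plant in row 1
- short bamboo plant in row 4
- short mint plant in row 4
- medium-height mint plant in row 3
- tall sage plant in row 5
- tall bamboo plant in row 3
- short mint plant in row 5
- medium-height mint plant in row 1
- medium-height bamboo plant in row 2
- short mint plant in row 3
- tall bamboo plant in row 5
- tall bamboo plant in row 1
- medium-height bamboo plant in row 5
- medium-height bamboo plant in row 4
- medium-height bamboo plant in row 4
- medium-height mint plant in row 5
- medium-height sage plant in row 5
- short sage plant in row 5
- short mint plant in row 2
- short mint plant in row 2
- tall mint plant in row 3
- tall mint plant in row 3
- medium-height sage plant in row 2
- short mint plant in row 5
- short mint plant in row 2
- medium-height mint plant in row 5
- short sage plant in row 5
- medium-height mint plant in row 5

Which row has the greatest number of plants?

Counts by row: row 5→12, row 3→5, row 2→5, row 4→4, row 1→3.
The maximum is 12, held uniquely by row 5.

row 5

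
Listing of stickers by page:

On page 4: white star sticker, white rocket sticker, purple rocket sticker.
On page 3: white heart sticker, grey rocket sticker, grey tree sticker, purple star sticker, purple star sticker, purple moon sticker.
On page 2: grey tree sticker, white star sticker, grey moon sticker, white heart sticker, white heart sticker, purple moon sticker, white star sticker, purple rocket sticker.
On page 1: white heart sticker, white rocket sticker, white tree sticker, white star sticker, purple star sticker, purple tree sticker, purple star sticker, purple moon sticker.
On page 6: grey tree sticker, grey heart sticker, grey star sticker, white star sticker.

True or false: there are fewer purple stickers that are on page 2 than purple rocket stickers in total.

There are 2 purple stickers on page 2.
There are 2 purple rocket stickers.
The claim requires 2 < 2, which does not hold.

False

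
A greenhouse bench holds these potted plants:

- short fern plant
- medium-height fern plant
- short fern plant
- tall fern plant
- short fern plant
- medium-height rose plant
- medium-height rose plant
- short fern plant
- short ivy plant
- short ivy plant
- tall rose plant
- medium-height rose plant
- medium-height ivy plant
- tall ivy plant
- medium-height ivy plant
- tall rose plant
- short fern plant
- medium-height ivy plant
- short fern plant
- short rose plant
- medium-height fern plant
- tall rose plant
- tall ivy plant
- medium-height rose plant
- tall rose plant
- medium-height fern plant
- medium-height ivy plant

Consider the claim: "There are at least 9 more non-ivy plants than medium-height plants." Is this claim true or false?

There are 19 non-ivy plants.
There are 11 medium-height plants.
The claim requires 19 − 11 = 8 ≥ 9, which does not hold.

False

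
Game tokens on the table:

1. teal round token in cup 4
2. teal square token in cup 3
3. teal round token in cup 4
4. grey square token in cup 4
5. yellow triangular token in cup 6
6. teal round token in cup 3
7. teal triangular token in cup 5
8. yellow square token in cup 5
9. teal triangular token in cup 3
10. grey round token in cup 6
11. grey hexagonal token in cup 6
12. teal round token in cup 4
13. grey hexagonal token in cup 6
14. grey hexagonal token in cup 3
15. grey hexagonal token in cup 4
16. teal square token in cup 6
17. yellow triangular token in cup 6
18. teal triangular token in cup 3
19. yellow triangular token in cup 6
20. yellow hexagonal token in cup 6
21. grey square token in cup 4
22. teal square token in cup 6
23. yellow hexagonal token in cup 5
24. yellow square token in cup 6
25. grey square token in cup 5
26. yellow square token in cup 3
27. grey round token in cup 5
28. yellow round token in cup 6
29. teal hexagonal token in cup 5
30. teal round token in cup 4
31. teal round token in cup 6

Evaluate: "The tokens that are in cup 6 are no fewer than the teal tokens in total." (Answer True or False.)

tokens in cup 6: 12.
teal tokens: 13.
The claim requires 12 ≥ 13, which does not hold.

False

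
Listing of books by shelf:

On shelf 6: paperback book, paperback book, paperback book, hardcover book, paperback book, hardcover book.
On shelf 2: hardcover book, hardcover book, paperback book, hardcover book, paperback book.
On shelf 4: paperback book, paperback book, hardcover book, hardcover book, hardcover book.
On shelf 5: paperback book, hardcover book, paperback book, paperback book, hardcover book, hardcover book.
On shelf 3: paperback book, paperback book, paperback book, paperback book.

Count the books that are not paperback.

11

Total books: 26; with the excluded value: 15; remaining 26 − 15 = 11.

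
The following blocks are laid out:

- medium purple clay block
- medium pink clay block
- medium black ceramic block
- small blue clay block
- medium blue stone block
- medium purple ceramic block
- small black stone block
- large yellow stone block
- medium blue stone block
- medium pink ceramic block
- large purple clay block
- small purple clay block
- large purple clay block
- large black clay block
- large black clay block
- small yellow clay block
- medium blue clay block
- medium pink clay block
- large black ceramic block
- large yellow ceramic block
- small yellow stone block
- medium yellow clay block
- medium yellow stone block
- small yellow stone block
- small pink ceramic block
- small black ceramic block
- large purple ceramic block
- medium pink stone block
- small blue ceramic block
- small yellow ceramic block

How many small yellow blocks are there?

4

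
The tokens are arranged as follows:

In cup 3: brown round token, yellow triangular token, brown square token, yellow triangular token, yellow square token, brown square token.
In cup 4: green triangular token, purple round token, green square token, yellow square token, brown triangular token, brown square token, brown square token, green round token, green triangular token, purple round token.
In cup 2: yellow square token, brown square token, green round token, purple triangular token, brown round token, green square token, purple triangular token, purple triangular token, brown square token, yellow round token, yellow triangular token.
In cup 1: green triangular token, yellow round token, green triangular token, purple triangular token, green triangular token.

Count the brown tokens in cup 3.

3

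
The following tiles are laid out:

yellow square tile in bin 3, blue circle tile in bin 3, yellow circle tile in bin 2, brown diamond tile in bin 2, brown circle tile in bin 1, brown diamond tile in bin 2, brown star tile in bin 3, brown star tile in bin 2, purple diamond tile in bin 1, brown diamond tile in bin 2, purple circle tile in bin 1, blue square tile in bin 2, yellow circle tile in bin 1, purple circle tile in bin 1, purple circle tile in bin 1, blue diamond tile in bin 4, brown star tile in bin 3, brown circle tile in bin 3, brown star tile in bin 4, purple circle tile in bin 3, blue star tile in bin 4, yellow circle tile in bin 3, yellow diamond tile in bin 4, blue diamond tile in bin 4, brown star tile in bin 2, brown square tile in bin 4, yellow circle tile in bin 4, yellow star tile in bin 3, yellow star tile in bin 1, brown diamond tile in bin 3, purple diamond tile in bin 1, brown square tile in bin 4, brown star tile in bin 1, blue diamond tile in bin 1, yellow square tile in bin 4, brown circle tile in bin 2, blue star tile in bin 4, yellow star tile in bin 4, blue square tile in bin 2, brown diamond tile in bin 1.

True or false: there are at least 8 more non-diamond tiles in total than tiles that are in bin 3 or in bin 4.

non-diamond tiles: 29.
tiles in bin 3 or in bin 4: 20.
The claim requires 29 − 20 = 9 ≥ 8, which holds.

True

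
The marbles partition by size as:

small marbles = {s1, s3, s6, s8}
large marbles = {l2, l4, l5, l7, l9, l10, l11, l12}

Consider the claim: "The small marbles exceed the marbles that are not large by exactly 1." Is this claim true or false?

small marbles: 4.
marbles that are not large: 4.
The claim requires 4 − 4 (= 0) to equal 1, which does not hold.

False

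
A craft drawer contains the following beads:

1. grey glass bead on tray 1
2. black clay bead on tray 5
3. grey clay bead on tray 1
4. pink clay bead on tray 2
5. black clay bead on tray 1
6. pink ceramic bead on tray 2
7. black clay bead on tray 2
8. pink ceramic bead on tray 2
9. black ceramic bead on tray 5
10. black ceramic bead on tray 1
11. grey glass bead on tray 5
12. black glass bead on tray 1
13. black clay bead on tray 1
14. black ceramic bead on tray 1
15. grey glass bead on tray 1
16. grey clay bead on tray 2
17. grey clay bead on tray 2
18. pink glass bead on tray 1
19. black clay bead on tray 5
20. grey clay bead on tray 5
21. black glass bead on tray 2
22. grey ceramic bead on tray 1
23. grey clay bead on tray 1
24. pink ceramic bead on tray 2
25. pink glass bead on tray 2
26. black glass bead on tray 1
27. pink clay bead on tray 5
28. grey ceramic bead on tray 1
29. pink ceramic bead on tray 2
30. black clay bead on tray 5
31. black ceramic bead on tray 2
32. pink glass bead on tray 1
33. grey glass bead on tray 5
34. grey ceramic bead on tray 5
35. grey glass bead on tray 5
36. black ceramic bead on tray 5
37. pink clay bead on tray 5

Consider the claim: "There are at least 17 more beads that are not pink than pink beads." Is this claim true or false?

There are 27 beads that are not pink.
There are 10 pink beads.
The claim requires 27 − 10 = 17 ≥ 17, which holds.

True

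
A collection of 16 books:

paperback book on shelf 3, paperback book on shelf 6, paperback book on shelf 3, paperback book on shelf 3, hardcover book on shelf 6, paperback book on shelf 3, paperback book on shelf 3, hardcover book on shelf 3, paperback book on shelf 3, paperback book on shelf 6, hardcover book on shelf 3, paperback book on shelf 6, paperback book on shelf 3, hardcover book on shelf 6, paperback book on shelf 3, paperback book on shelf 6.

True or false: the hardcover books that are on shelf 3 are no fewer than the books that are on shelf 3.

False

hardcover books on shelf 3: 2.
books on shelf 3: 10.
The claim requires 2 ≥ 10, which does not hold.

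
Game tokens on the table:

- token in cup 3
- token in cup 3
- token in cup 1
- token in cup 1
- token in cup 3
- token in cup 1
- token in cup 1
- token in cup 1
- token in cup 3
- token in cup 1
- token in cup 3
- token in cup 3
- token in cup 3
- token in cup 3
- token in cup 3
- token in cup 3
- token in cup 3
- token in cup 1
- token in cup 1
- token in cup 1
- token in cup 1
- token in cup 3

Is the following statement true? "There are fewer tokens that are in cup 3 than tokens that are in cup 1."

There are 12 tokens in cup 3.
There are 10 tokens in cup 1.
The claim requires 12 < 10, which does not hold.

False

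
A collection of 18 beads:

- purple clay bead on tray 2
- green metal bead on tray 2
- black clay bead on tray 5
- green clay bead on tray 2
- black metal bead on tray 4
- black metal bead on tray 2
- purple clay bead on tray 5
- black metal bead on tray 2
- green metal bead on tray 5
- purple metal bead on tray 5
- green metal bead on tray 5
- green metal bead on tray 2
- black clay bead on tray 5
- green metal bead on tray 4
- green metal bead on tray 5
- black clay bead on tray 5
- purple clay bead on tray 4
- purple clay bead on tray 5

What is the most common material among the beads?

Counts by material: metal 10, clay 8.
The maximum is 10, held uniquely by metal.

metal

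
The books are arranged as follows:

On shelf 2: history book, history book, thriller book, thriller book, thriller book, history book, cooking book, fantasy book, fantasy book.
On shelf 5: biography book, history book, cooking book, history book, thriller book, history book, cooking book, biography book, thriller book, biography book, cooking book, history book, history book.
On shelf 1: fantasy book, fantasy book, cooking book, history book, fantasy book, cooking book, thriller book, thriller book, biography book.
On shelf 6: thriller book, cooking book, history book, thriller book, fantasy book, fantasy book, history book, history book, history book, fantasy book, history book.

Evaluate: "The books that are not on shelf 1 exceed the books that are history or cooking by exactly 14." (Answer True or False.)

There are 33 books that are not on shelf 1.
There are 21 books that are history or cooking.
The claim requires 33 − 21 (= 12) to equal 14, which does not hold.

False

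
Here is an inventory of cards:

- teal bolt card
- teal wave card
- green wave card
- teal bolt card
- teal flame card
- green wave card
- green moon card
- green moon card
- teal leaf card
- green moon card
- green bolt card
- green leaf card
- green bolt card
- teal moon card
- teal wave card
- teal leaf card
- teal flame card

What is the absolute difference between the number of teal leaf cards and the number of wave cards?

teal leaf cards: 2. wave cards: 4.
|2 − 4| = 4 − 2 = 2.

2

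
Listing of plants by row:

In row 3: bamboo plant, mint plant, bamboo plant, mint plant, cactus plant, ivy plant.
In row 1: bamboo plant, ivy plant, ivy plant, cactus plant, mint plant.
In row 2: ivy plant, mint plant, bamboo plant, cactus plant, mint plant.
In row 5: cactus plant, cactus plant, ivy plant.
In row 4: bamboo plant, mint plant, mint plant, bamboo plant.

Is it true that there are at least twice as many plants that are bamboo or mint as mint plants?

False

plants that are bamboo or mint: 13.
mint plants: 7.
The claim requires 13 ≥ 2 × 7 = 14, which does not hold.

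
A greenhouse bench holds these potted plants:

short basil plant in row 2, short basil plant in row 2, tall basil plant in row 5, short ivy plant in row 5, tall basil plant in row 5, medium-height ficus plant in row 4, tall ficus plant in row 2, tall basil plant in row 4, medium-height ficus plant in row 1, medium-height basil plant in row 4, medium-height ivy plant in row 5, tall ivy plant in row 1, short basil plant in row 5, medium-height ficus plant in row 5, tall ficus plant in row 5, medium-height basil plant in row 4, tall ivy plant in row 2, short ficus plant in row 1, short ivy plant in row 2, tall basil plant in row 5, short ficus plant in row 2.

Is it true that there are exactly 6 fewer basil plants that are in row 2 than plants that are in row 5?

True

There are 2 basil plants in row 2.
There are 8 plants in row 5.
The claim requires 8 − 2 (= 6) to equal 6, which holds.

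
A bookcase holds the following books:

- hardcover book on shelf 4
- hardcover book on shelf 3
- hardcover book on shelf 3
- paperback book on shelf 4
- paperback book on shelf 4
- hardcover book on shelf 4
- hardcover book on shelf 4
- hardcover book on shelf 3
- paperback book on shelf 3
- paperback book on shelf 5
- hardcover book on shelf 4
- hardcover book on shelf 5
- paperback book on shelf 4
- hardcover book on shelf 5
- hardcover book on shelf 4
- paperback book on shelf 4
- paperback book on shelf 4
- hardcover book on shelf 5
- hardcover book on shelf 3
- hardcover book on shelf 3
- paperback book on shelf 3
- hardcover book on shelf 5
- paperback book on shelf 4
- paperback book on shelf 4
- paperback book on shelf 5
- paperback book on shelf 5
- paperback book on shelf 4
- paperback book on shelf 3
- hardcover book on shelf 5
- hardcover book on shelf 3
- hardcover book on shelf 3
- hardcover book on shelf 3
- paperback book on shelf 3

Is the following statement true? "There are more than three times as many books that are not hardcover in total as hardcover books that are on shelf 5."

False

There are 15 books that are not hardcover.
There are 5 hardcover books on shelf 5.
The claim requires 15 > 3 × 5 = 15, which does not hold.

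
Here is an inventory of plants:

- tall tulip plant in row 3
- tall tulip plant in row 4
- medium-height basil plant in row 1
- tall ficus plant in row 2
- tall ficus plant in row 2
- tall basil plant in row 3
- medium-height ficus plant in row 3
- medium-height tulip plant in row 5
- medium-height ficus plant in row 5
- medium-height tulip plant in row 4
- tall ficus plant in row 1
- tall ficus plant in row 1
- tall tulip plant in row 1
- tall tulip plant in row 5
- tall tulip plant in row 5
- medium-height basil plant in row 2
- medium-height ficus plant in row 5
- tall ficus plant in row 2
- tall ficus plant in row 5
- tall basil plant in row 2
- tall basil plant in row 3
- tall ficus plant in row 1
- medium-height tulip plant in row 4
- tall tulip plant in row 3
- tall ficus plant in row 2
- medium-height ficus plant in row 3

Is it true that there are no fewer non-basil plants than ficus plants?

True

There are 21 non-basil plants.
There are 12 ficus plants.
The claim requires 21 ≥ 12, which holds.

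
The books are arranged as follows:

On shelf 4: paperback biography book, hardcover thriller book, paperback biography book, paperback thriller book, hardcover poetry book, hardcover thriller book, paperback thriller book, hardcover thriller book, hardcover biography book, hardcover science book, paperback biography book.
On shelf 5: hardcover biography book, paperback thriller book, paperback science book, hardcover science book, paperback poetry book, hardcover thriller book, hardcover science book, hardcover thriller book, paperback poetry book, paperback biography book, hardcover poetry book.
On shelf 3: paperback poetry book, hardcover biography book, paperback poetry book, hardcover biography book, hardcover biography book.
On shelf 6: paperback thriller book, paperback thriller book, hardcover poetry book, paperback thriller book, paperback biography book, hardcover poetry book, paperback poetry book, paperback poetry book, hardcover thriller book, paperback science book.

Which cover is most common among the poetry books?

Counts by cover (restricted to poetry books): paperback 6, hardcover 4.
The maximum is 6, held uniquely by paperback.

paperback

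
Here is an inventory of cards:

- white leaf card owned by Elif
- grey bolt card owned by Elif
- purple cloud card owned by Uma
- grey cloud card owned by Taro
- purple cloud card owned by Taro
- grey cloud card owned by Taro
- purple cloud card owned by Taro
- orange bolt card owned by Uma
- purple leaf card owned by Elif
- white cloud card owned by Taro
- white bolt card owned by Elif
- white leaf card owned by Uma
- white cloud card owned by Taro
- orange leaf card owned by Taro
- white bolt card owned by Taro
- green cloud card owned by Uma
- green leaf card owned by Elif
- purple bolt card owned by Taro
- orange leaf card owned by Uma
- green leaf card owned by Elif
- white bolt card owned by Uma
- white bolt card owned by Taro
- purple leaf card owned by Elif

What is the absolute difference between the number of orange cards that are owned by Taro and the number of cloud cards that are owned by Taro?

5

orange cards owned by Taro: 1. cloud cards owned by Taro: 6.
|1 − 6| = 6 − 1 = 5.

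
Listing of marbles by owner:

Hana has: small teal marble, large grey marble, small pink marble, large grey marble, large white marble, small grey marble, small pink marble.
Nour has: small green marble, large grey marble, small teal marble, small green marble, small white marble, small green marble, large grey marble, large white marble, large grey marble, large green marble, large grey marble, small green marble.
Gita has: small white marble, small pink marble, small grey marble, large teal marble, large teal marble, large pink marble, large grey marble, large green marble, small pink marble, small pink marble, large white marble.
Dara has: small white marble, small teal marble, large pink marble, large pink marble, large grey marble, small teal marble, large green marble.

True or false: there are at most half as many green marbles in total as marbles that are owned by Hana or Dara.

green marbles: 7.
marbles owned by Hana or Dara: 14.
The claim requires 2 × 7 = 14 ≤ 14, which holds.

True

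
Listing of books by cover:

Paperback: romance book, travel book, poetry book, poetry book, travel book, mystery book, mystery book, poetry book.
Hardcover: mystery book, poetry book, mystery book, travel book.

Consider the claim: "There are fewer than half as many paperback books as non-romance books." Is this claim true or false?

False

paperback books: 8.
non-romance books: 11.
The claim requires 2 × 8 = 16 < 11, which does not hold.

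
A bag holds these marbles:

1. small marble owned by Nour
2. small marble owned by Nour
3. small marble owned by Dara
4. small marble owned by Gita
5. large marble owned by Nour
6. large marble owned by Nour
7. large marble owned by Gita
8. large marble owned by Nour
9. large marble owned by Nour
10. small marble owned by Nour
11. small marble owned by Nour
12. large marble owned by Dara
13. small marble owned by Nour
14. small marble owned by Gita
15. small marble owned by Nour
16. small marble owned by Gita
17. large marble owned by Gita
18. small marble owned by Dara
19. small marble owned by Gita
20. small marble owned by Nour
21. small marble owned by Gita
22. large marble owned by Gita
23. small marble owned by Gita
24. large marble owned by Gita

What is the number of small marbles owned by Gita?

6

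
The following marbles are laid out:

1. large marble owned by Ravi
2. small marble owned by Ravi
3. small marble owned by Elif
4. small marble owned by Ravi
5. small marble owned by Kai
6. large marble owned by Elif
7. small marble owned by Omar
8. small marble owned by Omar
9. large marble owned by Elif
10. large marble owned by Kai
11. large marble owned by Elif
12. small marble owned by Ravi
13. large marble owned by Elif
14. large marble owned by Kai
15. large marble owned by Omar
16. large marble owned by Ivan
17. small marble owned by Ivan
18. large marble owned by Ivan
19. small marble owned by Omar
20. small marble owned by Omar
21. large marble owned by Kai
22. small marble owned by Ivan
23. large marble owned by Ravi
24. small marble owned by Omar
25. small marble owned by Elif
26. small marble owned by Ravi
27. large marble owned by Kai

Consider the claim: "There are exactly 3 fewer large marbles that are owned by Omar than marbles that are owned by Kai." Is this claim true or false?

False

large marbles owned by Omar: 1.
marbles owned by Kai: 5.
The claim requires 5 − 1 (= 4) to equal 3, which does not hold.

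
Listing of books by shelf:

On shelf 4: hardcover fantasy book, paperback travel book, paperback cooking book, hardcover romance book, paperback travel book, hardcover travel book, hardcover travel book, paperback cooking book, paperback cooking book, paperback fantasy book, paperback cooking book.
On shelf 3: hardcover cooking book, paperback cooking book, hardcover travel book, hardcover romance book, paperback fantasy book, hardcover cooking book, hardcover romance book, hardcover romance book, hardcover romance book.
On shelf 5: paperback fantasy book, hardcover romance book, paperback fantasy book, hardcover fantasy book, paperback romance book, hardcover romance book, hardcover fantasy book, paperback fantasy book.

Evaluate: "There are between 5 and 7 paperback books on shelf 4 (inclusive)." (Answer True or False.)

True

|paperback books on shelf 4| = 7.
The claim requires 5 ≤ 7 ≤ 7, which holds.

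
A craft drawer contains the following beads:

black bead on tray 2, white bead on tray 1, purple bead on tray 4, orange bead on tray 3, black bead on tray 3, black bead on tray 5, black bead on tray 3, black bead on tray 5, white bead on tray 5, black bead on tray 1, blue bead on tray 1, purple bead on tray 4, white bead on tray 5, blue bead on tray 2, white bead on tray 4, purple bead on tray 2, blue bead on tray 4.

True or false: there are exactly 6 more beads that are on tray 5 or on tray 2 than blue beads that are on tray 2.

True

|beads on tray 5 or on tray 2| = 7.
|blue beads on tray 2| = 1.
The claim requires 7 − 1 (= 6) to equal 6, which holds.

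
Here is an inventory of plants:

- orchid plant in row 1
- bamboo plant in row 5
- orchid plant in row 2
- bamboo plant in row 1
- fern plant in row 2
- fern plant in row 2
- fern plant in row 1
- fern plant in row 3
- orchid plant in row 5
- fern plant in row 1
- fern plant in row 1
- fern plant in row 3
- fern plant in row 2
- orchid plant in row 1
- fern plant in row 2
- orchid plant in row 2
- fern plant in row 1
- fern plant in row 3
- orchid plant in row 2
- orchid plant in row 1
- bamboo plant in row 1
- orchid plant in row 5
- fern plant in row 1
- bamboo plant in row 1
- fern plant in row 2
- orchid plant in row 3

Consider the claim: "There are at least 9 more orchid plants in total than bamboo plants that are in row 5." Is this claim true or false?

False

There are 9 orchid plants.
There is 1 bamboo plant in row 5.
The claim requires 9 − 1 = 8 ≥ 9, which does not hold.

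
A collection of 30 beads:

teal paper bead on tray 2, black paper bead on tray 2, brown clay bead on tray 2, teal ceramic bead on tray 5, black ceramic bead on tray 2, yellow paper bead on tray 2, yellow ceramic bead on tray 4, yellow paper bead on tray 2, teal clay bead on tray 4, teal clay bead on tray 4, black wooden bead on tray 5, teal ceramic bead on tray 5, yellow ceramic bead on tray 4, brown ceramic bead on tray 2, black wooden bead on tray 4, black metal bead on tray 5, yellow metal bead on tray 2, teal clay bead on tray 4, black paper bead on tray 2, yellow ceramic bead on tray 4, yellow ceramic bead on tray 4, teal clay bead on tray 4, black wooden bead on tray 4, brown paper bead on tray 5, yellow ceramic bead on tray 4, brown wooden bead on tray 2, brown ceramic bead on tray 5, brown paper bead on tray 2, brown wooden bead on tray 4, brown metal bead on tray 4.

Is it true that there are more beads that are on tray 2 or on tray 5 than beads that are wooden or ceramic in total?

There are 17 beads on tray 2 or on tray 5.
There are 15 beads that are wooden or ceramic.
The claim requires 17 > 15, which holds.

True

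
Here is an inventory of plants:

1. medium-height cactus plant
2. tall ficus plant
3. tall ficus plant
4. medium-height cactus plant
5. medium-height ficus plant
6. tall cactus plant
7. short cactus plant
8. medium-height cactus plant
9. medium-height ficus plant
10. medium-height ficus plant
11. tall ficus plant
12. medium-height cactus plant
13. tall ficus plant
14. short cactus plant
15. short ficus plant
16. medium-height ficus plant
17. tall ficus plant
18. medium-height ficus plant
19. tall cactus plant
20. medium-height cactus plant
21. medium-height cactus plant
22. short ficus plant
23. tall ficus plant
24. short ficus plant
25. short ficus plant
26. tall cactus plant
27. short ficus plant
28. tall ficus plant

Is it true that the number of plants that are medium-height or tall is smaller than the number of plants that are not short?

False

|plants that are medium-height or tall| = 21.
|plants that are not short| = 21.
The claim requires 21 < 21, which does not hold.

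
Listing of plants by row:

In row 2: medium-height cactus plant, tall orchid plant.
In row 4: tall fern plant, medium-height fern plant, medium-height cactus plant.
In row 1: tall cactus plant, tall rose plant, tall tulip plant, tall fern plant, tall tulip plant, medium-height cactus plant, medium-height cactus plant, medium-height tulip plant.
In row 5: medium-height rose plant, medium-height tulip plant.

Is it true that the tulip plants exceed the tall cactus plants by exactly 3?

True

tulip plants: 4.
tall cactus plants: 1.
The claim requires 4 − 1 (= 3) to equal 3, which holds.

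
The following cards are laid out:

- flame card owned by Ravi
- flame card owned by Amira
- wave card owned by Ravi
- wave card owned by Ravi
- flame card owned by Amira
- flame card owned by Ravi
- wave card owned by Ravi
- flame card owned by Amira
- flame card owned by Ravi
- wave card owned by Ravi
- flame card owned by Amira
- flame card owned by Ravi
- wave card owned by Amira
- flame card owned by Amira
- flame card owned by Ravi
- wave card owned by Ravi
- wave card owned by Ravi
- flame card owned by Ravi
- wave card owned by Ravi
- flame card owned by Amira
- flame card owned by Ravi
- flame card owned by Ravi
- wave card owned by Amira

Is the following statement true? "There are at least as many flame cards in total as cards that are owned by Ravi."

|flame cards| = 14.
|cards owned by Ravi| = 15.
The claim requires 14 ≥ 15, which does not hold.

False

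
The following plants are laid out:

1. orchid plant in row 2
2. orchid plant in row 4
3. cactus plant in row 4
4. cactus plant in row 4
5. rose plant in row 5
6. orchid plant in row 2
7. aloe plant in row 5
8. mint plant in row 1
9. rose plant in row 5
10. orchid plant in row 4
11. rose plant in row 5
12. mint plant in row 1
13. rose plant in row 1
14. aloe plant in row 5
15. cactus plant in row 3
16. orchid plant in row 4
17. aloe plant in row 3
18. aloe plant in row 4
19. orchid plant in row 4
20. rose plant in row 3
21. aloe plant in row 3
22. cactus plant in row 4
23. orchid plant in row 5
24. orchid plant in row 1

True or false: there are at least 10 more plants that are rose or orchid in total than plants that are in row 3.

There are 13 plants that are rose or orchid.
There are 4 plants in row 3.
The claim requires 13 − 4 = 9 ≥ 10, which does not hold.

False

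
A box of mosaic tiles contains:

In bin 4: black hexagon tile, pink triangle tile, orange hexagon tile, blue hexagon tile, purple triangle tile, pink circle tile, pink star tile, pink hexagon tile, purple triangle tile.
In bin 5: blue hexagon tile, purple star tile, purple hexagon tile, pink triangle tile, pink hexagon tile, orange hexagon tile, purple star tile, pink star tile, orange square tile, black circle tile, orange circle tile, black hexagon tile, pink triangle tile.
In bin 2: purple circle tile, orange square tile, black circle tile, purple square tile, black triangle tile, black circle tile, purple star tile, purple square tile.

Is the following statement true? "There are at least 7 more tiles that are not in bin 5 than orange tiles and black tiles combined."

False

There are 17 tiles that are not in bin 5.
orange tiles: 5; black tiles: 6; combined: 5 + 6 = 11.
The claim requires 17 − 11 = 6 ≥ 7, which does not hold.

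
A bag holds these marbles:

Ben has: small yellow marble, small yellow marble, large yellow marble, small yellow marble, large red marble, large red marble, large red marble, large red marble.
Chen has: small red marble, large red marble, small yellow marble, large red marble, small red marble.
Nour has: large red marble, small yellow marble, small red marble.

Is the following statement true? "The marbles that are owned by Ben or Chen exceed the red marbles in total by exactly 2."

False

Count of marbles owned by Ben or Chen: 13.
There are 10 red marbles.
The claim requires 13 − 10 (= 3) to equal 2, which does not hold.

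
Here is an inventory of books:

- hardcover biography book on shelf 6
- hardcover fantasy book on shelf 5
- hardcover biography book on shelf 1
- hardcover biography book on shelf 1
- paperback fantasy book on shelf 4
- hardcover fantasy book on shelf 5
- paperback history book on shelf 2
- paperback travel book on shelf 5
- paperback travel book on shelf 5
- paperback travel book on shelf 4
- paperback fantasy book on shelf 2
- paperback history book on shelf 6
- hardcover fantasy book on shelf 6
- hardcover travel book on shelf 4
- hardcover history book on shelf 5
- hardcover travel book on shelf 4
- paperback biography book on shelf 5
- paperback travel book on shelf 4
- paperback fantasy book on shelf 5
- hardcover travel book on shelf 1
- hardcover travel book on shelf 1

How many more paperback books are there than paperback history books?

paperback books: 10.
paperback history books: 2.
10 − 2 = 8.

8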